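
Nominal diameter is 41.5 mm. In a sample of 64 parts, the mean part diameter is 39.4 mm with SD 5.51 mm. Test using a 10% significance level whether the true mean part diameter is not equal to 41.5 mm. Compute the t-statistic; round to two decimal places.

-3.05

H0: μ = 41.5; H1: μ ≠ 41.5 (one-sample t-test, two-sided).
t = (x̄ − μ₀)/(s/√n) = (39.4 − 41.5)/(5.51/√64) = -3.05
df = n − 1 = 63
Two-sided p-value ≈ 0.0034
Since p ≈ 0.0034 < α = 0.1, reject H0; the evidence is statistically significant.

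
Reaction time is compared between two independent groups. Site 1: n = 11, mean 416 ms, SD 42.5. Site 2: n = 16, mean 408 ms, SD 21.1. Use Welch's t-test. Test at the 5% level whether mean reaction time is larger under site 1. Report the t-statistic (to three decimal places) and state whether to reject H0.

t = 0.577; fail to reject H0

Let group 1 = site 1, group 2 = site 2. H0: μ_1 = μ_2; H1: μ_1 > μ_2 (Welch's two-sample t-test, right-tailed).
t = (x̄_1 − x̄_2)/√(s_1²/n_1 + s_2²/n_2) = (416 − 408)/√(42.5²/11 + 21.1²/16) = 0.577
Welch–Satterthwaite df ≈ 13.42
p-value = P(T ≥ 0.577) ≈ 0.287
Since p ≈ 0.287 > α = 0.05, fail to reject H0; the evidence is not statistically significant.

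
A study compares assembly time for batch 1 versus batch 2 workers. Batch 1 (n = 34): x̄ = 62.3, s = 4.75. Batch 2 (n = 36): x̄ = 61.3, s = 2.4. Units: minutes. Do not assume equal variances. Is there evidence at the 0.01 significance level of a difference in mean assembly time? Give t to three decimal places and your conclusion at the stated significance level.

Let group 1 = batch 1, group 2 = batch 2. H0: μ_1 = μ_2; H1: μ_1 ≠ μ_2 (Welch's two-sample t-test, two-sided).
t = (x̄_1 − x̄_2)/√(s_1²/n_1 + s_2²/n_2) = (62.3 − 61.3)/√(4.75²/34 + 2.4²/36) = 1.102
Welch–Satterthwaite df ≈ 48.19
Two-sided p-value ≈ 0.276
Since p ≈ 0.276 > α = 0.01, fail to reject H0; the data do not provide sufficient evidence against H0.

t = 1.102; fail to reject H0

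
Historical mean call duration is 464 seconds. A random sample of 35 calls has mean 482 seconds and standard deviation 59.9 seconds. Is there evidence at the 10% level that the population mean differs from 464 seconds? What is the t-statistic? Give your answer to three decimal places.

1.778

H0: μ = 464; H1: μ ≠ 464 (one-sample t-test, two-sided).
t = (x̄ − μ₀)/(s/√n) = (482 − 464)/(59.9/√35) = 1.778
df = n − 1 = 34
Two-sided p-value ≈ 0.0844
Since p ≈ 0.0844 < α = 0.1, reject H0; the evidence is statistically significant.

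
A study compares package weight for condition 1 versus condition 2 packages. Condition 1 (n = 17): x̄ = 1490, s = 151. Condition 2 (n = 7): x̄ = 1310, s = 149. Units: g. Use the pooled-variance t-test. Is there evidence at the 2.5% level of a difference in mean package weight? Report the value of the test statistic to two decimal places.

Let group 1 = condition 1, group 2 = condition 2. H0: μ_1 = μ_2; H1: μ_1 ≠ μ_2 (two-sample pooled-variance t-test, two-sided).
s_p² = [(17−1)·151² + (7−1)·149²]/(17+7−2) = 22637.4
t = (1490 − 1310)/√[22637.4·(1/17 + 1/7)] = 2.66
df = n₁ + n₂ − 2 = 22
Two-sided p-value ≈ 0.014
Since p ≈ 0.014 < α = 0.025, reject H0; the evidence is statistically significant.

2.66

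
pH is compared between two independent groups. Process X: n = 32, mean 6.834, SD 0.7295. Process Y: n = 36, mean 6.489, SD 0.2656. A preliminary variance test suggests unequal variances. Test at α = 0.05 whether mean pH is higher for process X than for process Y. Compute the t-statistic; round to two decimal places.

Let group 1 = process X, group 2 = process Y. H0: μ_1 = μ_2; H1: μ_1 > μ_2 (Welch's two-sample t-test, right-tailed).
t = (x̄_1 − x̄_2)/√(s_1²/n_1 + s_2²/n_2) = (6.834 − 6.489)/√(0.7295²/32 + 0.2656²/36) = 2.53
Welch–Satterthwaite df ≈ 38.27
p-value = P(T ≥ 2.53) ≈ 0.0078
Since p ≈ 0.0078 < α = 0.05, reject H0; the evidence is statistically significant.

2.53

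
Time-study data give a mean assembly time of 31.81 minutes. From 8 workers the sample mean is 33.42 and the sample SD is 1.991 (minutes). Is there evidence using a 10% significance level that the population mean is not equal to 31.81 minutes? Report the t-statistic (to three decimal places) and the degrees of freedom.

t = 2.287, df = 7

H0: μ = 31.81; H1: μ ≠ 31.81 (one-sample t-test, two-sided).
t = (x̄ − μ₀)/(s/√n) = (33.42 − 31.81)/(1.991/√8) = 2.287
df = n − 1 = 7
Two-sided p-value ≈ 0.056
Since p ≈ 0.056 < α = 0.1, reject H0; the evidence is statistically significant.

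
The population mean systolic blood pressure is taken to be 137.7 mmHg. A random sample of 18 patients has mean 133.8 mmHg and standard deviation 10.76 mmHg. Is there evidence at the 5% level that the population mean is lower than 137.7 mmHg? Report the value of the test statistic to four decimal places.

H0: μ = 137.7; H1: μ < 137.7 (one-sample t-test, left-tailed).
t = (x̄ − μ₀)/(s/√n) = (133.8 − 137.7)/(10.76/√18) = -1.5378
df = n − 1 = 17
p-value = P(T ≤ -1.5378) ≈ 0.071
Since p ≈ 0.071 > α = 0.05, fail to reject H0; the data do not provide sufficient evidence against H0.

-1.5378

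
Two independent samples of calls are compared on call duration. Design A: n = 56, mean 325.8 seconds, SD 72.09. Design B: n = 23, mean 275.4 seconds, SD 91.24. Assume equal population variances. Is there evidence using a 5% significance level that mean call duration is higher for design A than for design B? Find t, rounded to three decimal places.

2.608

Let group 1 = design A, group 2 = design B. H0: μ_1 = μ_2; H1: μ_1 > μ_2 (two-sample pooled-variance t-test, right-tailed).
s_p² = [(56−1)·72.09² + (23−1)·91.24²]/(56+23−2) = 6090.62
t = (325.8 − 275.4)/√[6090.62·(1/56 + 1/23)] = 2.608
df = n₁ + n₂ − 2 = 77
p-value = P(T ≥ 2.608) ≈ 0.0055
Since p ≈ 0.0055 < α = 0.05, reject H0; the data support H1.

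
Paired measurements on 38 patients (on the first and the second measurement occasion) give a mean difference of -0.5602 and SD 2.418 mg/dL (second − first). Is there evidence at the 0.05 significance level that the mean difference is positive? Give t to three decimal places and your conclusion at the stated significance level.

H0: μ_d = 0; H1: μ_d > 0 (paired t-test on the differences, right-tailed).
t = d̄/(s_d/√n) = -0.5602/(2.418/√38) = -1.428
df = n − 1 = 37
p-value = P(T ≥ -1.428) ≈ 0.919
Since p ≈ 0.919 > α = 0.05, fail to reject H0; the data do not provide sufficient evidence against H0.

t = -1.428; fail to reject H0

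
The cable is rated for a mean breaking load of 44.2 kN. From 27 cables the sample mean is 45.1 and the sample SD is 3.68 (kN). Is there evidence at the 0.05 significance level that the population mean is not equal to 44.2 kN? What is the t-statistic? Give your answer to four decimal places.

1.2708

H0: μ = 44.2; H1: μ ≠ 44.2 (one-sample t-test, two-sided).
t = (x̄ − μ₀)/(s/√n) = (45.1 − 44.2)/(3.68/√27) = 1.2708
df = n − 1 = 26
Two-sided p-value ≈ 0.215
Since p ≈ 0.215 > α = 0.05, fail to reject H0; the evidence is not statistically significant.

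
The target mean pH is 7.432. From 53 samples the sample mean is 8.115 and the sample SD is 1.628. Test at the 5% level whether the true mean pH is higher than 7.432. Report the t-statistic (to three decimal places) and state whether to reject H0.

H0: μ = 7.432; H1: μ > 7.432 (one-sample t-test, right-tailed).
t = (x̄ − μ₀)/(s/√n) = (8.115 − 7.432)/(1.628/√53) = 3.054
df = n − 1 = 52
p-value = P(T ≥ 3.054) ≈ 0.0018
Since p ≈ 0.0018 < α = 0.05, reject H0; the evidence is statistically significant.

t = 3.054; reject H0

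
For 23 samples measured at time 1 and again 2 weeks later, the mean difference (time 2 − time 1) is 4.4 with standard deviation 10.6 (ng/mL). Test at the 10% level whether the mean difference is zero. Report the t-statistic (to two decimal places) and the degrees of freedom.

H0: μ_d = 0; H1: μ_d ≠ 0 (paired t-test on the differences, two-sided).
t = d̄/(s_d/√n) = 4.4/(10.6/√23) = 1.99
df = n − 1 = 22
Two-sided p-value ≈ 0.059
Since p ≈ 0.059 < α = 0.1, reject H0; the data support H1.

t = 1.99, df = 22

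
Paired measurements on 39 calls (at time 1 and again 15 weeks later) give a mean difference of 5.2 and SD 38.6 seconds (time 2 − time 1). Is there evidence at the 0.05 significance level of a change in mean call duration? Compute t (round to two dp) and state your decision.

t = 0.84; fail to reject H0

H0: μ_d = 0; H1: μ_d ≠ 0 (paired t-test on the differences, two-sided).
t = d̄/(s_d/√n) = 5.2/(38.6/√39) = 0.84
df = n − 1 = 38
Two-sided p-value ≈ 0.4054
Since p ≈ 0.4054 > α = 0.05, fail to reject H0; the data do not provide sufficient evidence against H0.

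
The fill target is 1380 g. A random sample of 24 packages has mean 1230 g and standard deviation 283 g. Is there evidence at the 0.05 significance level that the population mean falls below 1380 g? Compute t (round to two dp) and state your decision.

t = -2.60; reject H0

H0: μ = 1380; H1: μ < 1380 (one-sample t-test, left-tailed).
t = (x̄ − μ₀)/(s/√n) = (1230 − 1380)/(283/√24) = -2.60
df = n − 1 = 23
p-value = P(T ≤ -2.60) ≈ 0.0081
Since p ≈ 0.0081 < α = 0.05, reject H0; the data support H1.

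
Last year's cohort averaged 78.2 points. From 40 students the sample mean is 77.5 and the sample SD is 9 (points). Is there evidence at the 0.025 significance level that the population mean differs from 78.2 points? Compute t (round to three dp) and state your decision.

H0: μ = 78.2; H1: μ ≠ 78.2 (one-sample t-test, two-sided).
t = (x̄ − μ₀)/(s/√n) = (77.5 − 78.2)/(9/√40) = -0.492
df = n − 1 = 39
Two-sided p-value ≈ 0.6255
Since p ≈ 0.6255 > α = 0.025, fail to reject H0; the evidence is not statistically significant.

t = -0.492; fail to reject H0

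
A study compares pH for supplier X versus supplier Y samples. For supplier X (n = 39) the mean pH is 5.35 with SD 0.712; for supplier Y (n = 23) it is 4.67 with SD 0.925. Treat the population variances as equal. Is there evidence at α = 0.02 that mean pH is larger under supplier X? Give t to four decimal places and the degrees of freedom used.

t = 3.2463, df = 60

Let group 1 = supplier X, group 2 = supplier Y. H0: μ_1 = μ_2; H1: μ_1 > μ_2 (two-sample pooled-variance t-test, right-tailed).
s_p² = [(39−1)·0.712² + (23−1)·0.925²]/(39+23−2) = 0.634794
t = (5.35 − 4.67)/√[0.634794·(1/39 + 1/23)] = 3.2463
df = n₁ + n₂ − 2 = 60
p-value = P(T ≥ 3.2463) ≈ 0.0010
Since p ≈ 0.0010 < α = 0.02, reject H0; the evidence is statistically significant.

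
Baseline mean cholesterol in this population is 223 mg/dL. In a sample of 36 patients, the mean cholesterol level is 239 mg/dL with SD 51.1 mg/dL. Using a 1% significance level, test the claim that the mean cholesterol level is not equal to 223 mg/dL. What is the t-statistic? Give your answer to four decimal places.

H0: μ = 223; H1: μ ≠ 223 (one-sample t-test, two-sided).
t = (x̄ − μ₀)/(s/√n) = (239 − 223)/(51.1/√36) = 1.8787
df = n − 1 = 35
Two-sided p-value ≈ 0.0686
Since p ≈ 0.0686 > α = 0.01, fail to reject H0; the evidence is not statistically significant.

1.8787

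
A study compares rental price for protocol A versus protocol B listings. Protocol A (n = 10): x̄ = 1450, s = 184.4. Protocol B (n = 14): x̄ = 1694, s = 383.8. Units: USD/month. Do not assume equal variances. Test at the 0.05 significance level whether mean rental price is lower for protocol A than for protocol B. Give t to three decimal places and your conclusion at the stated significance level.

t = -2.068; reject H0

Let group 1 = protocol A, group 2 = protocol B. H0: μ_1 = μ_2; H1: μ_1 < μ_2 (Welch's two-sample t-test, left-tailed).
t = (x̄_1 − x̄_2)/√(s_1²/n_1 + s_2²/n_2) = (1450 − 1694)/√(184.4²/10 + 383.8²/14) = -2.068
Welch–Satterthwaite df ≈ 19.78
p-value = P(T ≤ -2.068) ≈ 0.026
Since p ≈ 0.026 < α = 0.05, reject H0; the data support H1.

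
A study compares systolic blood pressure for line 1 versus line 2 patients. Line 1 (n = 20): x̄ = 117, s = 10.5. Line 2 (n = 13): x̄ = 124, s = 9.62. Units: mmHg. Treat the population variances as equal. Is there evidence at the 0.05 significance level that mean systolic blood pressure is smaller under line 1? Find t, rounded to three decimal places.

Let group 1 = line 1, group 2 = line 2. H0: μ_1 = μ_2; H1: μ_1 < μ_2 (two-sample pooled-variance t-test, left-tailed).
s_p² = [(20−1)·10.5² + (13−1)·9.62²]/(20+13−2) = 103.396
t = (117 − 124)/√[103.396·(1/20 + 1/13)] = -1.932
df = n₁ + n₂ − 2 = 31
p-value = P(T ≤ -1.932) ≈ 0.0313
Since p ≈ 0.0313 < α = 0.05, reject H0; the evidence is statistically significant.

-1.932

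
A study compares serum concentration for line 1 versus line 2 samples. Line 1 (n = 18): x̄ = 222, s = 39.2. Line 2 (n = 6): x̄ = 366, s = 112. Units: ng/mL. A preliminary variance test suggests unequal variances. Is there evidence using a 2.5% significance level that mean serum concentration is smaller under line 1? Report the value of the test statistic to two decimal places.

-3.09

Let group 1 = line 1, group 2 = line 2. H0: μ_1 = μ_2; H1: μ_1 < μ_2 (Welch's two-sample t-test, left-tailed).
t = (x̄_1 − x̄_2)/√(s_1²/n_1 + s_2²/n_2) = (222 − 366)/√(39.2²/18 + 112²/6) = -3.09
Welch–Satterthwaite df ≈ 5.41
p-value = P(T ≤ -3.09) ≈ 0.012
Since p ≈ 0.012 < α = 0.025, reject H0; the evidence is statistically significant.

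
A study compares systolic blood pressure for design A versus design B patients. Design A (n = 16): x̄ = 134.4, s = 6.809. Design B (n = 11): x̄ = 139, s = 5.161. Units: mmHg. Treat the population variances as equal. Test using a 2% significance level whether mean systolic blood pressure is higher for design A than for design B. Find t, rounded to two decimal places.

-1.89

Let group 1 = design A, group 2 = design B. H0: μ_1 = μ_2; H1: μ_1 > μ_2 (two-sample pooled-variance t-test, right-tailed).
s_p² = [(16−1)·6.809² + (11−1)·5.161²]/(16+11−2) = 38.4719
t = (134.4 − 139)/√[38.4719·(1/16 + 1/11)] = -1.89
df = n₁ + n₂ − 2 = 25
p-value = P(T ≥ -1.89) ≈ 0.9650
Since p ≈ 0.9650 > α = 0.02, fail to reject H0; the data do not provide sufficient evidence against H0.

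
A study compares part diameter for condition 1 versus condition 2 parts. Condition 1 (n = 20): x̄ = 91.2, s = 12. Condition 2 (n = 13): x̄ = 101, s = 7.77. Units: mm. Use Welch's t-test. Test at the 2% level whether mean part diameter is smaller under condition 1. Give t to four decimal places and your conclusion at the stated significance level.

t = -2.8476; reject H0

Let group 1 = condition 1, group 2 = condition 2. H0: μ_1 = μ_2; H1: μ_1 < μ_2 (Welch's two-sample t-test, left-tailed).
t = (x̄_1 − x̄_2)/√(s_1²/n_1 + s_2²/n_2) = (91.2 − 101)/√(12²/20 + 7.77²/13) = -2.8476
Welch–Satterthwaite df ≈ 31.00
p-value = P(T ≤ -2.8476) ≈ 0.004
Since p ≈ 0.004 < α = 0.02, reject H0; the evidence is statistically significant.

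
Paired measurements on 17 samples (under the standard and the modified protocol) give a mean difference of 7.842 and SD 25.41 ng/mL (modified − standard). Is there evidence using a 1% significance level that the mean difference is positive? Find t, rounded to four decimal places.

H0: μ_d = 0; H1: μ_d > 0 (paired t-test on the differences, right-tailed).
t = d̄/(s_d/√n) = 7.842/(25.41/√17) = 1.2725
df = n − 1 = 16
p-value = P(T ≥ 1.2725) ≈ 0.1107
Since p ≈ 0.1107 > α = 0.01, fail to reject H0; the evidence is not statistically significant.

1.2725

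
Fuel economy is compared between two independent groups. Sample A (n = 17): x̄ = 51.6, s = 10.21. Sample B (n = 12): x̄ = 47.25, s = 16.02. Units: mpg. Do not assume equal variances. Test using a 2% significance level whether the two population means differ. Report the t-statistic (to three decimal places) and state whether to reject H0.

Let group 1 = sample A, group 2 = sample B. H0: μ_1 = μ_2; H1: μ_1 ≠ μ_2 (Welch's two-sample t-test, two-sided).
t = (x̄_1 − x̄_2)/√(s_1²/n_1 + s_2²/n_2) = (51.6 − 47.25)/√(10.21²/17 + 16.02²/12) = 0.829
Welch–Satterthwaite df ≈ 17.24
Two-sided p-value ≈ 0.4183
Since p ≈ 0.4183 > α = 0.02, fail to reject H0; the data do not provide sufficient evidence against H0.

t = 0.829; fail to reject H0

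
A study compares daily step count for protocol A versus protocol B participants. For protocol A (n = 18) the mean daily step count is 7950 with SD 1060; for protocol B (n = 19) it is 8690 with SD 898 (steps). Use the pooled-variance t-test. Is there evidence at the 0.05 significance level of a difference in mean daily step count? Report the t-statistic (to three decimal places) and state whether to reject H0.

Let group 1 = protocol A, group 2 = protocol B. H0: μ_1 = μ_2; H1: μ_1 ≠ μ_2 (two-sample pooled-variance t-test, two-sided).
s_p² = [(18−1)·1060² + (19−1)·898²]/(18+19−2) = 960471
t = (7950 − 8690)/√[960471·(1/18 + 1/19)] = -2.296
df = n₁ + n₂ − 2 = 35
Two-sided p-value ≈ 0.028
Since p ≈ 0.028 < α = 0.05, reject H0; the data support H1.

t = -2.296; reject H0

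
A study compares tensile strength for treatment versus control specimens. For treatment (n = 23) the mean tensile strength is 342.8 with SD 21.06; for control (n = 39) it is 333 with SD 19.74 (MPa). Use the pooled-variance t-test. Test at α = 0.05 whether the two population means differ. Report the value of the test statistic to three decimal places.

Let group 1 = treatment, group 2 = control. H0: μ_1 = μ_2; H1: μ_1 ≠ μ_2 (two-sample pooled-variance t-test, two-sided).
s_p² = [(23−1)·21.06² + (39−1)·19.74²]/(23+39−2) = 409.415
t = (342.8 − 333)/√[409.415·(1/23 + 1/39)] = 1.842
df = n₁ + n₂ − 2 = 60
Two-sided p-value ≈ 0.070
Since p ≈ 0.070 > α = 0.05, fail to reject H0; the evidence is not statistically significant.

1.842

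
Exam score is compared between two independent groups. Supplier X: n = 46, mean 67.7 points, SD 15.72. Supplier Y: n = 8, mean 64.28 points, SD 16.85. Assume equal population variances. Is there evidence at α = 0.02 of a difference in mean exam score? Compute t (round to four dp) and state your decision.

t = 0.5623; fail to reject H0

Let group 1 = supplier X, group 2 = supplier Y. H0: μ_1 = μ_2; H1: μ_1 ≠ μ_2 (two-sample pooled-variance t-test, two-sided).
s_p² = [(46−1)·15.72² + (8−1)·16.85²]/(46+8−2) = 252.073
t = (67.7 − 64.28)/√[252.073·(1/46 + 1/8)] = 0.5623
df = n₁ + n₂ − 2 = 52
Two-sided p-value ≈ 0.576
Since p ≈ 0.576 > α = 0.02, fail to reject H0; the evidence is not statistically significant.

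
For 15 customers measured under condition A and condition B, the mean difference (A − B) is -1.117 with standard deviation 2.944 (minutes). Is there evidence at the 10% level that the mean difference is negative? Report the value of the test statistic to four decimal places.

H0: μ_d = 0; H1: μ_d < 0 (paired t-test on the differences, left-tailed).
t = d̄/(s_d/√n) = -1.117/(2.944/√15) = -1.4695
df = n − 1 = 14
p-value = P(T ≤ -1.4695) ≈ 0.082
Since p ≈ 0.082 < α = 0.1, reject H0; the evidence is statistically significant.

-1.4695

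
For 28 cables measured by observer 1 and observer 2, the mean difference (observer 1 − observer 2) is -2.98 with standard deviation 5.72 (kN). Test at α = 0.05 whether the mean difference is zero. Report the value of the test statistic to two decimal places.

-2.76

H0: μ_d = 0; H1: μ_d ≠ 0 (paired t-test on the differences, two-sided).
t = d̄/(s_d/√n) = -2.98/(5.72/√28) = -2.76
df = n − 1 = 27
Two-sided p-value ≈ 0.010
Since p ≈ 0.010 < α = 0.05, reject H0; the evidence is statistically significant.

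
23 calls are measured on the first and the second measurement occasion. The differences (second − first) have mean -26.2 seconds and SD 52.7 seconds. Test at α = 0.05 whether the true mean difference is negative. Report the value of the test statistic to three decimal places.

-2.384

H0: μ_d = 0; H1: μ_d < 0 (paired t-test on the differences, left-tailed).
t = d̄/(s_d/√n) = -26.2/(52.7/√23) = -2.384
df = n − 1 = 22
p-value = P(T ≤ -2.384) ≈ 0.013
Since p ≈ 0.013 < α = 0.05, reject H0; the evidence is statistically significant.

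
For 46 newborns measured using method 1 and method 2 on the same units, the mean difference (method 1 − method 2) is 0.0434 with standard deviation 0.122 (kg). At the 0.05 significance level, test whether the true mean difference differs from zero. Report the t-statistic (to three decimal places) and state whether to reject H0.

H0: μ_d = 0; H1: μ_d ≠ 0 (paired t-test on the differences, two-sided).
t = d̄/(s_d/√n) = 0.0434/(0.122/√46) = 2.413
df = n − 1 = 45
Two-sided p-value ≈ 0.020
Since p ≈ 0.020 < α = 0.05, reject H0; the evidence is statistically significant.

t = 2.413; reject H0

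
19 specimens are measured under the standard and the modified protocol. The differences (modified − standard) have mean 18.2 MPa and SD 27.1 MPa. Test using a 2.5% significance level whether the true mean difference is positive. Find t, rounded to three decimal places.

2.927

H0: μ_d = 0; H1: μ_d > 0 (paired t-test on the differences, right-tailed).
t = d̄/(s_d/√n) = 18.2/(27.1/√19) = 2.927
df = n − 1 = 18
p-value = P(T ≥ 2.927) ≈ 0.004
Since p ≈ 0.004 < α = 0.025, reject H0; the data support H1.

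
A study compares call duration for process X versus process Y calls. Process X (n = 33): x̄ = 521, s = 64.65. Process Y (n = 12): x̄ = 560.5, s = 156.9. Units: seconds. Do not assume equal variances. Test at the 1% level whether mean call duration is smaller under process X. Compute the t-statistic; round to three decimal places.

Let group 1 = process X, group 2 = process Y. H0: μ_1 = μ_2; H1: μ_1 < μ_2 (Welch's two-sample t-test, left-tailed).
t = (x̄_1 − x̄_2)/√(s_1²/n_1 + s_2²/n_2) = (521 − 560.5)/√(64.65²/33 + 156.9²/12) = -0.846
Welch–Satterthwaite df ≈ 12.38
p-value = P(T ≤ -0.846) ≈ 0.2067
Since p ≈ 0.2067 > α = 0.01, fail to reject H0; the evidence is not statistically significant.

-0.846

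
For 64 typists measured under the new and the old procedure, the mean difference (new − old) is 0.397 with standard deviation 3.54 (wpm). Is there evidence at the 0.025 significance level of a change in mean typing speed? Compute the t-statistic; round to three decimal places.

H0: μ_d = 0; H1: μ_d ≠ 0 (paired t-test on the differences, two-sided).
t = d̄/(s_d/√n) = 0.397/(3.54/√64) = 0.897
df = n − 1 = 63
Two-sided p-value ≈ 0.3730
Since p ≈ 0.3730 > α = 0.025, fail to reject H0; the evidence is not statistically significant.

0.897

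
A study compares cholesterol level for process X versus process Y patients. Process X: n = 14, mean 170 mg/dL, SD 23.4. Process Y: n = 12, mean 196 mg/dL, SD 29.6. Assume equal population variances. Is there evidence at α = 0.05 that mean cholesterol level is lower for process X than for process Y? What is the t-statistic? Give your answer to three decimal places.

Let group 1 = process X, group 2 = process Y. H0: μ_1 = μ_2; H1: μ_1 < μ_2 (two-sample pooled-variance t-test, left-tailed).
s_p² = [(14−1)·23.4² + (12−1)·29.6²]/(14+12−2) = 698.168
t = (170 − 196)/√[698.168·(1/14 + 1/12)] = -2.501
df = n₁ + n₂ − 2 = 24
p-value = P(T ≤ -2.501) ≈ 0.010
Since p ≈ 0.010 < α = 0.05, reject H0; the evidence is statistically significant.

-2.501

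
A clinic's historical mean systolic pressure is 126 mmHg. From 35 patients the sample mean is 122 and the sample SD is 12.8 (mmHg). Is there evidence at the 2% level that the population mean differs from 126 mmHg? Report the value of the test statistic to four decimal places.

H0: μ = 126; H1: μ ≠ 126 (one-sample t-test, two-sided).
t = (x̄ − μ₀)/(s/√n) = (122 − 126)/(12.8/√35) = -1.8488
df = n − 1 = 34
Two-sided p-value ≈ 0.073
Since p ≈ 0.073 > α = 0.02, fail to reject H0; the evidence is not statistically significant.

-1.8488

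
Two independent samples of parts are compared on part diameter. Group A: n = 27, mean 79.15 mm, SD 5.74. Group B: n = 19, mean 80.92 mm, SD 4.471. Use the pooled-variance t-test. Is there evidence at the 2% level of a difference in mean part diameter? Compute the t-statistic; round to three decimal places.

Let group 1 = group A, group 2 = group B. H0: μ_1 = μ_2; H1: μ_1 ≠ μ_2 (two-sample pooled-variance t-test, two-sided).
s_p² = [(27−1)·5.74² + (19−1)·4.471²]/(27+19−2) = 27.6467
t = (79.15 − 80.92)/√[27.6467·(1/27 + 1/19)] = -1.124
df = n₁ + n₂ − 2 = 44
Two-sided p-value ≈ 0.267
Since p ≈ 0.267 > α = 0.02, fail to reject H0; the evidence is not statistically significant.

-1.124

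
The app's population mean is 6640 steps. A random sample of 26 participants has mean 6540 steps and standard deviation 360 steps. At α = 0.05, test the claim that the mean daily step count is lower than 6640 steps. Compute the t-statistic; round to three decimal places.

H0: μ = 6640; H1: μ < 6640 (one-sample t-test, left-tailed).
t = (x̄ − μ₀)/(s/√n) = (6540 − 6640)/(360/√26) = -1.416
df = n − 1 = 25
p-value = P(T ≤ -1.416) ≈ 0.085
Since p ≈ 0.085 > α = 0.05, fail to reject H0; the data do not provide sufficient evidence against H0.

-1.416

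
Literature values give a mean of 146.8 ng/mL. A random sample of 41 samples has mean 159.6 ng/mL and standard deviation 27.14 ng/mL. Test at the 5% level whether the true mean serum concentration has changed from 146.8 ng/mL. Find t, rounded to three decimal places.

3.020

H0: μ = 146.8; H1: μ ≠ 146.8 (one-sample t-test, two-sided).
t = (x̄ − μ₀)/(s/√n) = (159.6 − 146.8)/(27.14/√41) = 3.020
df = n − 1 = 40
Two-sided p-value ≈ 0.004
Since p ≈ 0.004 < α = 0.05, reject H0; the data support H1.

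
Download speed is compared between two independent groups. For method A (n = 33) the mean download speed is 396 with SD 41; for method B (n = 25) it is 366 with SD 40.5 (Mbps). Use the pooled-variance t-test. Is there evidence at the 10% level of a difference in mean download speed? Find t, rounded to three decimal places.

2.774

Let group 1 = method A, group 2 = method B. H0: μ_1 = μ_2; H1: μ_1 ≠ μ_2 (two-sample pooled-variance t-test, two-sided).
s_p² = [(33−1)·41² + (25−1)·40.5²]/(33+25−2) = 1663.54
t = (396 − 366)/√[1663.54·(1/33 + 1/25)] = 2.774
df = n₁ + n₂ − 2 = 56
Two-sided p-value ≈ 0.0075
Since p ≈ 0.0075 < α = 0.1, reject H0; the evidence is statistically significant.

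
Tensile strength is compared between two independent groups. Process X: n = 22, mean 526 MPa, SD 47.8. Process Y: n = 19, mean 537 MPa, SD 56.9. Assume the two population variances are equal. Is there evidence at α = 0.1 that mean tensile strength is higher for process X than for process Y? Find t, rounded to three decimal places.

Let group 1 = process X, group 2 = process Y. H0: μ_1 = μ_2; H1: μ_1 > μ_2 (two-sample pooled-variance t-test, right-tailed).
s_p² = [(22−1)·47.8² + (19−1)·56.9²]/(22+19−2) = 2724.58
t = (526 − 537)/√[2724.58·(1/22 + 1/19)] = -0.673
df = n₁ + n₂ − 2 = 39
p-value = P(T ≥ -0.673) ≈ 0.7475
Since p ≈ 0.7475 > α = 0.1, fail to reject H0; the evidence is not statistically significant.

-0.673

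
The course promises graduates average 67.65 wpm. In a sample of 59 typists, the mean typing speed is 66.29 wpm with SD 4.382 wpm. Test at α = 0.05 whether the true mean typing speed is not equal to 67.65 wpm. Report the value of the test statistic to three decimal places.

-2.384

H0: μ = 67.65; H1: μ ≠ 67.65 (one-sample t-test, two-sided).
t = (x̄ − μ₀)/(s/√n) = (66.29 − 67.65)/(4.382/√59) = -2.384
df = n − 1 = 58
Two-sided p-value ≈ 0.0204
Since p ≈ 0.0204 < α = 0.05, reject H0; the evidence is statistically significant.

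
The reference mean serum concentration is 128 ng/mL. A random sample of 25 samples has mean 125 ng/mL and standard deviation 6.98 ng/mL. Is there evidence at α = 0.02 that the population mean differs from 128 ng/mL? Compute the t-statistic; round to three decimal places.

-2.149

H0: μ = 128; H1: μ ≠ 128 (one-sample t-test, two-sided).
t = (x̄ − μ₀)/(s/√n) = (125 − 128)/(6.98/√25) = -2.149
df = n − 1 = 24
Two-sided p-value ≈ 0.0419
Since p ≈ 0.0419 > α = 0.02, fail to reject H0; the data do not provide sufficient evidence against H0.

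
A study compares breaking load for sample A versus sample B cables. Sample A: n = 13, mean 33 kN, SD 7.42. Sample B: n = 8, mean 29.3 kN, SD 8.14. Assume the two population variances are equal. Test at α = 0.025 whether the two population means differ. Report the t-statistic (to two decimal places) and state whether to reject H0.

t = 1.07; fail to reject H0

Let group 1 = sample A, group 2 = sample B. H0: μ_1 = μ_2; H1: μ_1 ≠ μ_2 (two-sample pooled-variance t-test, two-sided).
s_p² = [(13−1)·7.42² + (8−1)·8.14²]/(13+8−2) = 59.1839
t = (33 − 29.3)/√[59.1839·(1/13 + 1/8)] = 1.07
df = n₁ + n₂ − 2 = 19
Two-sided p-value ≈ 0.298
Since p ≈ 0.298 > α = 0.025, fail to reject H0; the evidence is not statistically significant.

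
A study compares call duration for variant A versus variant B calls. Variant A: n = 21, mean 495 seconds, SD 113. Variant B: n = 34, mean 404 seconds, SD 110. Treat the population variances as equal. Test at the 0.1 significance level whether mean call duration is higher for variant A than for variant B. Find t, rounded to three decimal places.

Let group 1 = variant A, group 2 = variant B. H0: μ_1 = μ_2; H1: μ_1 > μ_2 (two-sample pooled-variance t-test, right-tailed).
s_p² = [(21−1)·113² + (34−1)·110²]/(21+34−2) = 12352.5
t = (495 − 404)/√[12352.5·(1/21 + 1/34)] = 2.950
df = n₁ + n₂ − 2 = 53
p-value = P(T ≥ 2.950) ≈ 0.002
Since p ≈ 0.002 < α = 0.1, reject H0; the evidence is statistically significant.

2.950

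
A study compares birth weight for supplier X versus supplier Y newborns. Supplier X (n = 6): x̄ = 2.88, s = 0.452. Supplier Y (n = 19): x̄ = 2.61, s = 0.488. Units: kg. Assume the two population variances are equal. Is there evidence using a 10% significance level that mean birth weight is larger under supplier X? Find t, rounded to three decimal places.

1.200

Let group 1 = supplier X, group 2 = supplier Y. H0: μ_1 = μ_2; H1: μ_1 > μ_2 (two-sample pooled-variance t-test, right-tailed).
s_p² = [(6−1)·0.452² + (19−1)·0.488²]/(6+19−2) = 0.230787
t = (2.88 − 2.61)/√[0.230787·(1/6 + 1/19)] = 1.200
df = n₁ + n₂ − 2 = 23
p-value = P(T ≥ 1.200) ≈ 0.121
Since p ≈ 0.121 > α = 0.1, fail to reject H0; the evidence is not statistically significant.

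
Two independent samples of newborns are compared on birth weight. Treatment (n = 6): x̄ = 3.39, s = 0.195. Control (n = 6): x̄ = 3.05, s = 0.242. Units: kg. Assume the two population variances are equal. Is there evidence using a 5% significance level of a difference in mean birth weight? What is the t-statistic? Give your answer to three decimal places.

Let group 1 = treatment, group 2 = control. H0: μ_1 = μ_2; H1: μ_1 ≠ μ_2 (two-sample pooled-variance t-test, two-sided).
s_p² = [(6−1)·0.195² + (6−1)·0.242²]/(6+6−2) = 0.0482945
t = (3.39 − 3.05)/√[0.0482945·(1/6 + 1/6)] = 2.680
df = n₁ + n₂ − 2 = 10
Two-sided p-value ≈ 0.0231
Since p ≈ 0.0231 < α = 0.05, reject H0; the data support H1.

2.680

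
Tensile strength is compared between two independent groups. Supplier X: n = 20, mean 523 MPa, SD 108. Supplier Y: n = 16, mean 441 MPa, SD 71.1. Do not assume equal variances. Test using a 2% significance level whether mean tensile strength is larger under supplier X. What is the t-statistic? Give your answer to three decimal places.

Let group 1 = supplier X, group 2 = supplier Y. H0: μ_1 = μ_2; H1: μ_1 > μ_2 (Welch's two-sample t-test, right-tailed).
t = (x̄_1 − x̄_2)/√(s_1²/n_1 + s_2²/n_2) = (523 − 441)/√(108²/20 + 71.1²/16) = 2.735
Welch–Satterthwaite df ≈ 32.92
p-value = P(T ≥ 2.735) ≈ 0.005
Since p ≈ 0.005 < α = 0.02, reject H0; the data support H1.

2.735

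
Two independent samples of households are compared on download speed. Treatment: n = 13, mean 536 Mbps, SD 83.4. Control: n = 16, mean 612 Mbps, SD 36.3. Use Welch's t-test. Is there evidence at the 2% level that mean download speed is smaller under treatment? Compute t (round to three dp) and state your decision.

t = -3.059; reject H0

Let group 1 = treatment, group 2 = control. H0: μ_1 = μ_2; H1: μ_1 < μ_2 (Welch's two-sample t-test, left-tailed).
t = (x̄_1 − x̄_2)/√(s_1²/n_1 + s_2²/n_2) = (536 − 612)/√(83.4²/13 + 36.3²/16) = -3.059
Welch–Satterthwaite df ≈ 15.68
p-value = P(T ≤ -3.059) ≈ 0.0038
Since p ≈ 0.0038 < α = 0.02, reject H0; the evidence is statistically significant.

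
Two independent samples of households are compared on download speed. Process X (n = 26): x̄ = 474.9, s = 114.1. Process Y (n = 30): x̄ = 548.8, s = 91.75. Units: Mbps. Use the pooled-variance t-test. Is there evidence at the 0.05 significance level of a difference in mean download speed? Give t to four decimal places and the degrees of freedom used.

t = -2.6854, df = 54

Let group 1 = process X, group 2 = process Y. H0: μ_1 = μ_2; H1: μ_1 ≠ μ_2 (two-sample pooled-variance t-test, two-sided).
s_p² = [(26−1)·114.1² + (30−1)·91.75²]/(26+30−2) = 10548
t = (474.9 − 548.8)/√[10548·(1/26 + 1/30)] = -2.6854
df = n₁ + n₂ − 2 = 54
Two-sided p-value ≈ 0.0096
Since p ≈ 0.0096 < α = 0.05, reject H0; the data support H1.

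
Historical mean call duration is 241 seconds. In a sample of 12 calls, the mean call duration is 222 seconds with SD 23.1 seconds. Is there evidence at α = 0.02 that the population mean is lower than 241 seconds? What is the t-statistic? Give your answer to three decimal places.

H0: μ = 241; H1: μ < 241 (one-sample t-test, left-tailed).
t = (x̄ − μ₀)/(s/√n) = (222 − 241)/(23.1/√12) = -2.849
df = n − 1 = 11
p-value = P(T ≤ -2.849) ≈ 0.0079
Since p ≈ 0.0079 < α = 0.02, reject H0; the evidence is statistically significant.

-2.849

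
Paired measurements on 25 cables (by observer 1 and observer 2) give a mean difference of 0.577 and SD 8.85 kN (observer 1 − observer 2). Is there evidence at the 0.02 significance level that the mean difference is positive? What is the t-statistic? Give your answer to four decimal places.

H0: μ_d = 0; H1: μ_d > 0 (paired t-test on the differences, right-tailed).
t = d̄/(s_d/√n) = 0.577/(8.85/√25) = 0.3260
df = n − 1 = 24
p-value = P(T ≥ 0.3260) ≈ 0.374
Since p ≈ 0.374 > α = 0.02, fail to reject H0; the evidence is not statistically significant.

0.3260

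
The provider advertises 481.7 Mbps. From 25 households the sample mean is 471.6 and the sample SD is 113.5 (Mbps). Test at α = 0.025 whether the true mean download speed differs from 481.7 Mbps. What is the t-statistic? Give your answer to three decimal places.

H0: μ = 481.7; H1: μ ≠ 481.7 (one-sample t-test, two-sided).
t = (x̄ − μ₀)/(s/√n) = (471.6 − 481.7)/(113.5/√25) = -0.445
df = n − 1 = 24
Two-sided p-value ≈ 0.660
Since p ≈ 0.660 > α = 0.025, fail to reject H0; the evidence is not statistically significant.

-0.445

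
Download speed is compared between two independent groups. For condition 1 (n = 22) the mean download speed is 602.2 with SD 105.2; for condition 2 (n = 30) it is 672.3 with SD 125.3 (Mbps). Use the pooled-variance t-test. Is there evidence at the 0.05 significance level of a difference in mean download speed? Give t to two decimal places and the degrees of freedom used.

t = -2.13, df = 50

Let group 1 = condition 1, group 2 = condition 2. H0: μ_1 = μ_2; H1: μ_1 ≠ μ_2 (two-sample pooled-variance t-test, two-sided).
s_p² = [(22−1)·105.2² + (30−1)·125.3²]/(22+30−2) = 13754.2
t = (602.2 − 672.3)/√[13754.2·(1/22 + 1/30)] = -2.13
df = n₁ + n₂ − 2 = 50
Two-sided p-value ≈ 0.038
Since p ≈ 0.038 < α = 0.05, reject H0; the data support H1.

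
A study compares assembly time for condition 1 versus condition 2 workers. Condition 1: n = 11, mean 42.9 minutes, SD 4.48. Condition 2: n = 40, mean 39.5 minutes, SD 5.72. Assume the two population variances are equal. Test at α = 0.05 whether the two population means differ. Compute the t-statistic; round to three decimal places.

Let group 1 = condition 1, group 2 = condition 2. H0: μ_1 = μ_2; H1: μ_1 ≠ μ_2 (two-sample pooled-variance t-test, two-sided).
s_p² = [(11−1)·4.48² + (40−1)·5.72²]/(11+40−2) = 30.1372
t = (42.9 − 39.5)/√[30.1372·(1/11 + 1/40)] = 1.819
df = n₁ + n₂ − 2 = 49
Two-sided p-value ≈ 0.075
Since p ≈ 0.075 > α = 0.05, fail to reject H0; the evidence is not statistically significant.

1.819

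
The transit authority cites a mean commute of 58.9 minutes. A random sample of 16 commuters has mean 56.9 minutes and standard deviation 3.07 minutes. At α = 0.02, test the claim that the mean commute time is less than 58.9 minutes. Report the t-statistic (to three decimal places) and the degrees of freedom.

t = -2.606, df = 15

H0: μ = 58.9; H1: μ < 58.9 (one-sample t-test, left-tailed).
t = (x̄ − μ₀)/(s/√n) = (56.9 − 58.9)/(3.07/√16) = -2.606
df = n − 1 = 15
p-value = P(T ≤ -2.606) ≈ 0.010
Since p ≈ 0.010 < α = 0.02, reject H0; the data support H1.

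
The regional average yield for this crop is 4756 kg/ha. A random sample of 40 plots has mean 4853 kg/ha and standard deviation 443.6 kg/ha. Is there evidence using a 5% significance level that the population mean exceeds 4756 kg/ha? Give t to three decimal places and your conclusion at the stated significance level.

t = 1.383; fail to reject H0

H0: μ = 4756; H1: μ > 4756 (one-sample t-test, right-tailed).
t = (x̄ − μ₀)/(s/√n) = (4853 − 4756)/(443.6/√40) = 1.383
df = n − 1 = 39
p-value = P(T ≥ 1.383) ≈ 0.087
Since p ≈ 0.087 > α = 0.05, fail to reject H0; the data do not provide sufficient evidence against H0.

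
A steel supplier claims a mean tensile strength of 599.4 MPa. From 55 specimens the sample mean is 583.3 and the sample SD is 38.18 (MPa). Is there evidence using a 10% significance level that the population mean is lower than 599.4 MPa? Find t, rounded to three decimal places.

-3.127

H0: μ = 599.4; H1: μ < 599.4 (one-sample t-test, left-tailed).
t = (x̄ − μ₀)/(s/√n) = (583.3 − 599.4)/(38.18/√55) = -3.127
df = n − 1 = 54
p-value = P(T ≤ -3.127) ≈ 0.0014
Since p ≈ 0.0014 < α = 0.1, reject H0; the evidence is statistically significant.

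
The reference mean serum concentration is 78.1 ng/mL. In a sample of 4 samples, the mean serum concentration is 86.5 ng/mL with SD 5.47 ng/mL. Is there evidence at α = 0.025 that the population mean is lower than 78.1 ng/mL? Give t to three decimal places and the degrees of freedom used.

t = 3.071, df = 3

H0: μ = 78.1; H1: μ < 78.1 (one-sample t-test, left-tailed).
t = (x̄ − μ₀)/(s/√n) = (86.5 − 78.1)/(5.47/√4) = 3.071
df = n − 1 = 3
p-value = P(T ≤ 3.071) ≈ 0.9727
Since p ≈ 0.9727 > α = 0.025, fail to reject H0; the evidence is not statistically significant.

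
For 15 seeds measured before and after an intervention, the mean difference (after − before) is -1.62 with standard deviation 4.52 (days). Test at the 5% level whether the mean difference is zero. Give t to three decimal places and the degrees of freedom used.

H0: μ_d = 0; H1: μ_d ≠ 0 (paired t-test on the differences, two-sided).
t = d̄/(s_d/√n) = -1.62/(4.52/√15) = -1.388
df = n − 1 = 14
Two-sided p-value ≈ 0.187
Since p ≈ 0.187 > α = 0.05, fail to reject H0; the evidence is not statistically significant.

t = -1.388, df = 14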